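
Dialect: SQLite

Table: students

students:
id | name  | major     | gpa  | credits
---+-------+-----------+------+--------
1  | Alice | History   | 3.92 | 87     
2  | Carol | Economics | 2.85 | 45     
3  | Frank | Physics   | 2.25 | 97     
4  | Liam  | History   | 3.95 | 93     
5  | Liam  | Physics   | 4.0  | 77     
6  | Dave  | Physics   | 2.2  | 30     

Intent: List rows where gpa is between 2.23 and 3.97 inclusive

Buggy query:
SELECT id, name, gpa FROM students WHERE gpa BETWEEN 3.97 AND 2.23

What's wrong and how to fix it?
Bug: The bounds are reversed; BETWEEN a AND b requires a <= b to match anything

Fix: Swap the bounds so the smaller value comes first

Corrected query:
SELECT id, name, gpa FROM students WHERE gpa BETWEEN 2.23 AND 3.97

Result:
id | name  | gpa 
---+-------+-----
1  | Alice | 3.92
2  | Carol | 2.85
3  | Frank | 2.25
4  | Liam  | 3.95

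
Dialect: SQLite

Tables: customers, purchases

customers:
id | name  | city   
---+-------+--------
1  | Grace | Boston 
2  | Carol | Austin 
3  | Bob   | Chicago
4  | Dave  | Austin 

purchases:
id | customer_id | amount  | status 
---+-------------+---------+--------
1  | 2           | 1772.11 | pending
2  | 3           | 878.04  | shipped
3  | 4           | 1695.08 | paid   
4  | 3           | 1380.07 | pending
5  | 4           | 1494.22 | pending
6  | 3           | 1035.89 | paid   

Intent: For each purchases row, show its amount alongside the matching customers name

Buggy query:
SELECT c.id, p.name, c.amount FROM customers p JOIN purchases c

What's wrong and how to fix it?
Bug: Missing join condition: each purchases row is matched to all customers rows instead of just its own

Fix: Add ON c.customer_id = p.id to the JOIN

Corrected query:
SELECT c.id, p.name, c.amount FROM customers p JOIN purchases c ON c.customer_id = p.id

Result:
id | name  | amount 
---+-------+--------
1  | Carol | 1772.11
2  | Bob   | 878.04 
3  | Dave  | 1695.08
4  | Bob   | 1380.07
5  | Dave  | 1494.22
6  | Bob   | 1035.89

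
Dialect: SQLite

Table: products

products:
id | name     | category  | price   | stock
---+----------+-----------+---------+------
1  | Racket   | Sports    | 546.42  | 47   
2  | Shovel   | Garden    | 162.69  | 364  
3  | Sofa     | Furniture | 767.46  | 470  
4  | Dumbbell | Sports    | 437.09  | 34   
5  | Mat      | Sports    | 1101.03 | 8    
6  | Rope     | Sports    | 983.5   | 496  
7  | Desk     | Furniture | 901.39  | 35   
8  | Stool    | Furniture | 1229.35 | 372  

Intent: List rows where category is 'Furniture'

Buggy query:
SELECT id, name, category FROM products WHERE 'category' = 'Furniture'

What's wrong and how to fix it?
Bug: Single quotes denote string literals in SQL; the column name is being compared as a constant string

Fix: Reference the column as category without single quotes

Corrected query:
SELECT id, name, category FROM products WHERE category = 'Furniture'

Result:
id | name  | category 
---+-------+----------
3  | Sofa  | Furniture
7  | Desk  | Furniture
8  | Stool | Furniture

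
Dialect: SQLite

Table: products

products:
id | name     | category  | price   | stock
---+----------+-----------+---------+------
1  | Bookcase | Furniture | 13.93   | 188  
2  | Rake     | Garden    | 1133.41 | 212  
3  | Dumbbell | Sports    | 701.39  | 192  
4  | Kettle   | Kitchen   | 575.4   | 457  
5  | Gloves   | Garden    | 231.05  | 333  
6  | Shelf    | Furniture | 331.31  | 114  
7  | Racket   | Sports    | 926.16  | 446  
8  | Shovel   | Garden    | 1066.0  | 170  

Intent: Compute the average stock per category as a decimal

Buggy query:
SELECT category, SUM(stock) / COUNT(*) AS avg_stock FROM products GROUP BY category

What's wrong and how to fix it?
Bug: SUM(stock) and COUNT(*) are both integers; the division truncates the fractional part

Fix: Multiply by 1.0 (or CAST to REAL) to force floating-point division

Corrected query:
SELECT category, SUM(stock) * 1.0 / COUNT(*) AS avg_stock FROM products GROUP BY category

Result:
category  | avg_stock 
----------+-----------
Furniture | 151       
Garden    | 238.333333
Kitchen   | 457       
Sports    | 319       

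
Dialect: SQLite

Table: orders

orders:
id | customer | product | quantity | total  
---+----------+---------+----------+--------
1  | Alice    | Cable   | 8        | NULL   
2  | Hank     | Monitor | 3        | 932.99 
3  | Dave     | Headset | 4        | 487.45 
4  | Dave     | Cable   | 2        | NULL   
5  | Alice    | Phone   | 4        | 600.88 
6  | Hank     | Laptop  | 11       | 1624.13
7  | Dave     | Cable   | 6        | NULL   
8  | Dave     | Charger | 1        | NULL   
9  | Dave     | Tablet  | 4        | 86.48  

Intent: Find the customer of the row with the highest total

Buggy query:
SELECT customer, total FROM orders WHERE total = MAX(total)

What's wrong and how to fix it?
Bug: WHERE is evaluated per row; an aggregate over the whole table isn't defined there

Fix: Wrap MAX in a scalar subquery so WHERE compares against a single value

Corrected query:
SELECT customer, total FROM orders WHERE total = (SELECT MAX(total) FROM orders)

Result:
customer | total  
---------+--------
Hank     | 1624.13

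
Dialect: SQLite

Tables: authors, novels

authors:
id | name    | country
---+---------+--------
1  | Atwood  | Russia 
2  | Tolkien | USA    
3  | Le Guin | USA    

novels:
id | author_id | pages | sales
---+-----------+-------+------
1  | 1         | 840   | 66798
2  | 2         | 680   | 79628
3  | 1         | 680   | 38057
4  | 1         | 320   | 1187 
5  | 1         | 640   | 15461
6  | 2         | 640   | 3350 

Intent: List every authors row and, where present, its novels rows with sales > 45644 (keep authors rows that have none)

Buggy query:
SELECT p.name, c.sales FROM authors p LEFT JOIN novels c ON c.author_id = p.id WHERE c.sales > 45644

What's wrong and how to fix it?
Bug: A WHERE condition on the right-hand table after LEFT JOIN drops unmatched parents

Fix: Move the right-table condition into the ON clause so unmatched parents are kept

Corrected query:
SELECT p.name, c.sales FROM authors p LEFT JOIN novels c ON c.author_id = p.id AND c.sales > 45644

Result:
name    | sales
--------+------
Atwood  | 66798
Tolkien | 79628
Le Guin | NULL 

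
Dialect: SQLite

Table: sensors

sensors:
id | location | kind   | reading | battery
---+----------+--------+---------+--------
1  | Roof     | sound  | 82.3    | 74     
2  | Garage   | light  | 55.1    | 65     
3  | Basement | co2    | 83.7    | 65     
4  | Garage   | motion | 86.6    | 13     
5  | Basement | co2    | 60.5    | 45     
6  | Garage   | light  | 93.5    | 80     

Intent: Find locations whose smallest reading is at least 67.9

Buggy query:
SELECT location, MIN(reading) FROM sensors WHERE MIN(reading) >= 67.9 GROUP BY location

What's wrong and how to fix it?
Bug: MIN() in WHERE is a misuse of aggregate

Fix: Use HAVING for the per-group MIN condition

Corrected query:
SELECT location, MIN(reading) FROM sensors GROUP BY location HAVING MIN(reading) >= 67.9

Result:
location | MIN(reading)
---------+-------------
Roof     | 82.3        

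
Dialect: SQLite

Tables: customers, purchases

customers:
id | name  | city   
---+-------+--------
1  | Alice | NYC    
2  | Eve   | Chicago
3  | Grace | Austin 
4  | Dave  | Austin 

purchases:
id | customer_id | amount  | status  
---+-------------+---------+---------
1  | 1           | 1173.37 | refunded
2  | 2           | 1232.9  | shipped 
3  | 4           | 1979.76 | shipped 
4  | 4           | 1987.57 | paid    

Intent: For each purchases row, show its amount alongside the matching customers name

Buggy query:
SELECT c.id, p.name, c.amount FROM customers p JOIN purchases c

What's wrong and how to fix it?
Bug: JOIN with no ON clause produces a cartesian product; every purchases row pairs with every customers row

Fix: Specify the join condition linking the foreign key to the parent id

Corrected query:
SELECT c.id, p.name, c.amount FROM customers p JOIN purchases c ON c.customer_id = p.id

Result:
id | name  | amount 
---+-------+--------
1  | Alice | 1173.37
2  | Eve   | 1232.9 
3  | Dave  | 1979.76
4  | Dave  | 1987.57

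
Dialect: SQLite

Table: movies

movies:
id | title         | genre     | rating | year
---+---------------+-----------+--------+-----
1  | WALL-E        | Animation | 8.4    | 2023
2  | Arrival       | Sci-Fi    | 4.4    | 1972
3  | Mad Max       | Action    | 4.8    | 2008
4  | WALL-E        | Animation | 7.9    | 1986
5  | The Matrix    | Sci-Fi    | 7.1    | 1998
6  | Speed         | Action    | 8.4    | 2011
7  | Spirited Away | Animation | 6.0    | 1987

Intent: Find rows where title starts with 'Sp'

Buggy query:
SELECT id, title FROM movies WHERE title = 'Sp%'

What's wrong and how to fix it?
Bug: '=' compares the literal string including the % character; pattern matching needs LIKE

Fix: Use LIKE for wildcard pattern matching

Corrected query:
SELECT id, title FROM movies WHERE title LIKE 'Sp%'

Result:
id | title        
---+--------------
6  | Speed        
7  | Spirited Away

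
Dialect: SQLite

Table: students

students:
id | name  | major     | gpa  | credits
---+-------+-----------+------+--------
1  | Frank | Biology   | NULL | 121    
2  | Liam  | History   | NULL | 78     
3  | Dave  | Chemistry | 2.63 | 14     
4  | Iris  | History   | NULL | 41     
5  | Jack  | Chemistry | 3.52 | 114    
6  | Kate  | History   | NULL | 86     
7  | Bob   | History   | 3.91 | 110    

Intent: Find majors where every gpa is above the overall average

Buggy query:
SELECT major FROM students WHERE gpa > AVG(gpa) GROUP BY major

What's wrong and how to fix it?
Bug: WHERE evaluates per row before aggregation, so AVG() is unavailable

Fix: Use a subquery for AVG and a HAVING MIN(...) filter so the condition holds for every row in the group

Corrected query:
SELECT major FROM students GROUP BY major HAVING MIN(gpa) > (SELECT AVG(gpa) FROM students)

Result:
major  
-------
History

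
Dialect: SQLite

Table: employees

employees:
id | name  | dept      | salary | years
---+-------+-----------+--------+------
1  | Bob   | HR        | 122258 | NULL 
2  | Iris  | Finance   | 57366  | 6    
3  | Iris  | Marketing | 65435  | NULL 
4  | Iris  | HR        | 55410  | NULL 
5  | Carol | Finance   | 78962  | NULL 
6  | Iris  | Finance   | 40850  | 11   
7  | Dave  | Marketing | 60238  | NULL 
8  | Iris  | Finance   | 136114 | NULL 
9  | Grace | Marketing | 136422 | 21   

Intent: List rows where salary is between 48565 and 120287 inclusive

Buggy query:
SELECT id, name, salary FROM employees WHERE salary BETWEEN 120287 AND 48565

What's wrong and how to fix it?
Bug: BETWEEN expects the lower bound first; with 120287 AND 48565 the range is empty

Fix: Swap the bounds so the smaller value comes first

Corrected query:
SELECT id, name, salary FROM employees WHERE salary BETWEEN 48565 AND 120287

Result:
id | name  | salary
---+-------+-------
2  | Iris  | 57366 
3  | Iris  | 65435 
4  | Iris  | 55410 
5  | Carol | 78962 
7  | Dave  | 60238 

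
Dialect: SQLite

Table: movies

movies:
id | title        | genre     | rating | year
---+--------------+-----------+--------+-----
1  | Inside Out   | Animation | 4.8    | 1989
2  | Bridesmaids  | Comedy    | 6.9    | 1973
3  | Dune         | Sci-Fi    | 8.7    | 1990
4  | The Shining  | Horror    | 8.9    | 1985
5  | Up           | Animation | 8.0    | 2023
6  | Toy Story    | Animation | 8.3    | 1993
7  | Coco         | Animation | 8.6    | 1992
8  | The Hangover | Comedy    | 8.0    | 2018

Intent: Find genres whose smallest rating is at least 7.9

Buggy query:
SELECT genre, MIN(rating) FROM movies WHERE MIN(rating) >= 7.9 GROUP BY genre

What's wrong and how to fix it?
Bug: MIN() in WHERE is a misuse of aggregate

Fix: Replace WHERE with HAVING after the GROUP BY

Corrected query:
SELECT genre, MIN(rating) FROM movies GROUP BY genre HAVING MIN(rating) >= 7.9

Result:
genre  | MIN(rating)
-------+------------
Horror | 8.9        
Sci-Fi | 8.7        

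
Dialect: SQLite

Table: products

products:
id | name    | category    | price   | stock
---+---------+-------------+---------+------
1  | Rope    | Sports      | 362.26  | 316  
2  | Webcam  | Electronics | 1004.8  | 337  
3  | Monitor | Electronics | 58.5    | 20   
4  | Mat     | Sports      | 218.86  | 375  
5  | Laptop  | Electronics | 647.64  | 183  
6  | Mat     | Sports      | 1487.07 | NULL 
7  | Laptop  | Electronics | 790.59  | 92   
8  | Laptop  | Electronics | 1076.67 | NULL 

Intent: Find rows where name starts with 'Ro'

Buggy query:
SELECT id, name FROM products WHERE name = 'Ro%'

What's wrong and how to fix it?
Bug: Wildcards only work with LIKE; '=' treats '%' as a literal character

Fix: Use LIKE for wildcard pattern matching

Corrected query:
SELECT id, name FROM products WHERE name LIKE 'Ro%'

Result:
id | name
---+-----
1  | Rope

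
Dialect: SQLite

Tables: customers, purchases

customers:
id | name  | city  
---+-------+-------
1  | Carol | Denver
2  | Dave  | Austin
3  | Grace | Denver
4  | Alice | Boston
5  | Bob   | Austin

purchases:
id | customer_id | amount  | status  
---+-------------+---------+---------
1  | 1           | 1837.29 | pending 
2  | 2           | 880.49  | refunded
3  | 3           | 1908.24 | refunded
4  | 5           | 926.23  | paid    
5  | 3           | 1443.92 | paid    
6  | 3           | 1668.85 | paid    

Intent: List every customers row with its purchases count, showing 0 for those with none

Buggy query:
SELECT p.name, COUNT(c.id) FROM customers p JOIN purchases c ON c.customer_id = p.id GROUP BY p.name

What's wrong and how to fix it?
Bug: INNER JOIN drops customers rows that have no matching purchases rows

Fix: Use LEFT JOIN so parents without children still appear (COUNT(c.id) gives 0)

Corrected query:
SELECT p.name, COUNT(c.id) FROM customers p LEFT JOIN purchases c ON c.customer_id = p.id GROUP BY p.name

Result:
name  | COUNT(c.id)
------+------------
Alice | 0          
Bob   | 1          
Carol | 1          
Dave  | 1          
Grace | 3          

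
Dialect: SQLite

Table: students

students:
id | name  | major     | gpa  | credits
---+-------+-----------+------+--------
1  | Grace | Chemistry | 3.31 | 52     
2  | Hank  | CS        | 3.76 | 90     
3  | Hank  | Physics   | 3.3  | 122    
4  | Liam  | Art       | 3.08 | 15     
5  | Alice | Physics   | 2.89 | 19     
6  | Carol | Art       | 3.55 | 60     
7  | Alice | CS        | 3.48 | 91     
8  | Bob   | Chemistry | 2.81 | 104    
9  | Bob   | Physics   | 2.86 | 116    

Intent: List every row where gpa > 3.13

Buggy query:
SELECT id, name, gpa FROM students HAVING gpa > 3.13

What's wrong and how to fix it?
Bug: This is a non-aggregate query (no GROUP BY, no aggregates), so in SQLite the HAVING clause is invalid here; a row-level condition belongs in WHERE

Fix: Use WHERE for row-level filtering

Corrected query:
SELECT id, name, gpa FROM students WHERE gpa > 3.13

Result:
id | name  | gpa 
---+-------+-----
1  | Grace | 3.31
2  | Hank  | 3.76
3  | Hank  | 3.3 
6  | Carol | 3.55
7  | Alice | 3.48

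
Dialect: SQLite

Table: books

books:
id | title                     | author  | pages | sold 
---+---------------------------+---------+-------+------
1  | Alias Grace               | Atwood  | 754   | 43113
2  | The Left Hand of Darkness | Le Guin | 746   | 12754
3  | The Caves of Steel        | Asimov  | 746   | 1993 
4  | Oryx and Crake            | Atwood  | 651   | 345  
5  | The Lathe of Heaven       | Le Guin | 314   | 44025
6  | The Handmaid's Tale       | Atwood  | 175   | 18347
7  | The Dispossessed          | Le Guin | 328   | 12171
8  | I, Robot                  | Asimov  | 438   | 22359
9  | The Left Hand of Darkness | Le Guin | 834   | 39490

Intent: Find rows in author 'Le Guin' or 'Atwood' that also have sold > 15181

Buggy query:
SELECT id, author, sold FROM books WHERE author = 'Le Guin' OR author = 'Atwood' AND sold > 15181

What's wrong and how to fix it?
Bug: Without parentheses, AND is evaluated before OR, so the sold filter only applies to the 'Atwood' branch

Fix: Group the OR with parentheses (or use IN), then AND the threshold

Corrected query:
SELECT id, author, sold FROM books WHERE (author = 'Le Guin' OR author = 'Atwood') AND sold > 15181

Result:
id | author  | sold 
---+---------+------
1  | Atwood  | 43113
5  | Le Guin | 44025
6  | Atwood  | 18347
9  | Le Guin | 39490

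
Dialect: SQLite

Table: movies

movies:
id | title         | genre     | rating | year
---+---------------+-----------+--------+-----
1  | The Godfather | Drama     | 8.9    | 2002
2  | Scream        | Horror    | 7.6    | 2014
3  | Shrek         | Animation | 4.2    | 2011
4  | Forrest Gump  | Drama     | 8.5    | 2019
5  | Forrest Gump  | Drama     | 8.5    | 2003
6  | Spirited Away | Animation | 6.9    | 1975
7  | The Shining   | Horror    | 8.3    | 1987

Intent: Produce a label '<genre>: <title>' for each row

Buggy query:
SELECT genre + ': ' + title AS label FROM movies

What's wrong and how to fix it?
Bug: '+' is numeric addition; on text columns SQLite converts them to 0 instead of concatenating

Fix: Replace + with || to concatenate text

Corrected query:
SELECT genre || ': ' || title AS label FROM movies

Result:
label                   
------------------------
Drama: The Godfather    
Horror: Scream          
Animation: Shrek        
Drama: Forrest Gump     
Drama: Forrest Gump     
Animation: Spirited Away
Horror: The Shining     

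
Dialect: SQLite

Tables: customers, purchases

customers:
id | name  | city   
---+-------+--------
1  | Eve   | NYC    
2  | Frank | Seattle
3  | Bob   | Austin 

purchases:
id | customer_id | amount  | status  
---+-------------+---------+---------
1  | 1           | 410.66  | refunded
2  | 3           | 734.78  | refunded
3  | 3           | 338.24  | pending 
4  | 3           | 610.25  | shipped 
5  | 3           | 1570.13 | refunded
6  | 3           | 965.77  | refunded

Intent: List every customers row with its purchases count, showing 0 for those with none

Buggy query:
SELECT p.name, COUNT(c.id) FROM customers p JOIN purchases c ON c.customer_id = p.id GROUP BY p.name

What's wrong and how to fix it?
Bug: An inner join excludes parents with zero children

Fix: Switch to LEFT JOIN to retain unmatched parent rows

Corrected query:
SELECT p.name, COUNT(c.id) FROM customers p LEFT JOIN purchases c ON c.customer_id = p.id GROUP BY p.name

Result:
name  | COUNT(c.id)
------+------------
Bob   | 5          
Eve   | 1          
Frank | 0          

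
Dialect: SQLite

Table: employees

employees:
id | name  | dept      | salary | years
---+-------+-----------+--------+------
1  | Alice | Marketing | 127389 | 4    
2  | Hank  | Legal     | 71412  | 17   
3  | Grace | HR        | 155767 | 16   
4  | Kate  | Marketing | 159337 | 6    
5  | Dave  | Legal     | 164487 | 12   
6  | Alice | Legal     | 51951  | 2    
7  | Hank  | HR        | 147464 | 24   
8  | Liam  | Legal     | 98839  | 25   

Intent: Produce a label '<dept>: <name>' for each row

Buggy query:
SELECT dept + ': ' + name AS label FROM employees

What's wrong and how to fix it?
Bug: '+' is numeric addition; on text columns SQLite converts them to 0 instead of concatenating

Fix: Use the || operator for string concatenation

Corrected query:
SELECT dept || ': ' || name AS label FROM employees

Result:
label           
----------------
Marketing: Alice
Legal: Hank     
HR: Grace       
Marketing: Kate 
Legal: Dave     
Legal: Alice    
HR: Hank        
Legal: Liam     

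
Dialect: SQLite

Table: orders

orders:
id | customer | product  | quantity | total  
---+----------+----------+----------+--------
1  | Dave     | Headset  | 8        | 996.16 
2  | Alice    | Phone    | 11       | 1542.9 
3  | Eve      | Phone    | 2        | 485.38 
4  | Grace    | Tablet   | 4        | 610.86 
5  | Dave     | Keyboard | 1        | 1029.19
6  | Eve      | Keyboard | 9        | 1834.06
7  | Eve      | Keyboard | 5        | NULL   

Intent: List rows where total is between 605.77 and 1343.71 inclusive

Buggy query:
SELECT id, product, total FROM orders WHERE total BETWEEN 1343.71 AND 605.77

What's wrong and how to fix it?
Bug: The bounds are reversed; BETWEEN a AND b requires a <= b to match anything

Fix: Write BETWEEN 605.77 AND 1343.71

Corrected query:
SELECT id, product, total FROM orders WHERE total BETWEEN 605.77 AND 1343.71

Result:
id | product  | total  
---+----------+--------
1  | Headset  | 996.16 
4  | Tablet   | 610.86 
5  | Keyboard | 1029.19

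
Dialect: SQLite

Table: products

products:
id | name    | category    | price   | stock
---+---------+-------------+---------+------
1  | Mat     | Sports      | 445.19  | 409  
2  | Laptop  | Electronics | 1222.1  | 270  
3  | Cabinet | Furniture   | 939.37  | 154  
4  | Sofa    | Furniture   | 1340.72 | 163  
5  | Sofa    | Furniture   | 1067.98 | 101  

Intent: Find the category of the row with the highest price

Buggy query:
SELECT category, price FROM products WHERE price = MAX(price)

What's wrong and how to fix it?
Bug: WHERE is evaluated per row; an aggregate over the whole table isn't defined there

Fix: Use a subquery: WHERE price = (SELECT MAX(price) FROM products)

Corrected query:
SELECT category, price FROM products WHERE price = (SELECT MAX(price) FROM products)

Result:
category  | price  
----------+--------
Furniture | 1340.72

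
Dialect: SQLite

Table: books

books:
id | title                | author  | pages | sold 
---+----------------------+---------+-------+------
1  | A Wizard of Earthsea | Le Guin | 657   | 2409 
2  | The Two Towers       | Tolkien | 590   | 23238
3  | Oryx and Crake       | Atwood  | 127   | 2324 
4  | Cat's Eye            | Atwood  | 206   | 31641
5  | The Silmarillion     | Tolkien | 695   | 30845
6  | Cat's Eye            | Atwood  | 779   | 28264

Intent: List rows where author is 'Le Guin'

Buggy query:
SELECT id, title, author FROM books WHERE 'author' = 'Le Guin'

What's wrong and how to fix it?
Bug: 'author' in single quotes is a string literal, not the column; the comparison is literal-vs-literal and never true

Fix: Reference the column as author without single quotes

Corrected query:
SELECT id, title, author FROM books WHERE author = 'Le Guin'

Result:
id | title                | author 
---+----------------------+--------
1  | A Wizard of Earthsea | Le Guin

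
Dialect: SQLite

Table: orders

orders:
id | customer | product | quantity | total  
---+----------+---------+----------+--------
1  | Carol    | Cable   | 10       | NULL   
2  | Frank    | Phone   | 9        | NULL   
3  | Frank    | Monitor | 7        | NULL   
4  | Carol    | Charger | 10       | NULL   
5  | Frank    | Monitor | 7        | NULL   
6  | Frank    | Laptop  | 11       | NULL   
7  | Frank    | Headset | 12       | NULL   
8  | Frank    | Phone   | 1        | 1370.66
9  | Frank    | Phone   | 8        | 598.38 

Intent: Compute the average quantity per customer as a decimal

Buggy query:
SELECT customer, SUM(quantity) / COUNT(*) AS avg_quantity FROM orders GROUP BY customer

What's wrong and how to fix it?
Bug: Both operands are integers, so '/' performs integer division and truncates

Fix: Cast one side to REAL so the division keeps the fractional part

Corrected query:
SELECT customer, SUM(quantity) * 1.0 / COUNT(*) AS avg_quantity FROM orders GROUP BY customer

Result:
customer | avg_quantity
---------+-------------
Carol    | 10          
Frank    | 7.857143    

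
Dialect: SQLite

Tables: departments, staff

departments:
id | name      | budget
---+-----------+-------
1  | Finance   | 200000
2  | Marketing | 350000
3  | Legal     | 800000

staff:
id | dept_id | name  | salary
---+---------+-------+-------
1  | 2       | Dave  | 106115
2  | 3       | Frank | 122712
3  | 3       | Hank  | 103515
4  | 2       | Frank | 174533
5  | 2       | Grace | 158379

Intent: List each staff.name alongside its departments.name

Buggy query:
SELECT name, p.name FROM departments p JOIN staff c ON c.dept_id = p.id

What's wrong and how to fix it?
Bug: Both tables have a 'name' column; the unqualified reference is ambiguous

Fix: Prefix ambiguous columns with the table alias

Corrected query:
SELECT c.name, p.name FROM departments p JOIN staff c ON c.dept_id = p.id

Result:
name  | name     
------+----------
Dave  | Marketing
Frank | Legal    
Hank  | Legal    
Frank | Marketing
Grace | Marketing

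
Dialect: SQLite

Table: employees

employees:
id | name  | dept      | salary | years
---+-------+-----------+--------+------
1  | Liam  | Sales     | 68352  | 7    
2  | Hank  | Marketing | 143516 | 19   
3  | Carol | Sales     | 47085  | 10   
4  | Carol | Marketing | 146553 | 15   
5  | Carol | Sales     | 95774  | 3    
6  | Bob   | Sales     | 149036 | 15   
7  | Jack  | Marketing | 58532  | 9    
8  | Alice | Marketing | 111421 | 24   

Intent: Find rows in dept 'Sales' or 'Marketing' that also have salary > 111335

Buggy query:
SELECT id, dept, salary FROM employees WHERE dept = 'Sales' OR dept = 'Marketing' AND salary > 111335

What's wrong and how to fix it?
Bug: Without parentheses, AND is evaluated before OR, so the salary filter only applies to the 'Marketing' branch

Fix: Add parentheses around the OR so the AND applies to both alternatives

Corrected query:
SELECT id, dept, salary FROM employees WHERE (dept = 'Sales' OR dept = 'Marketing') AND salary > 111335

Result:
id | dept      | salary
---+-----------+-------
2  | Marketing | 143516
4  | Marketing | 146553
6  | Sales     | 149036
8  | Marketing | 111421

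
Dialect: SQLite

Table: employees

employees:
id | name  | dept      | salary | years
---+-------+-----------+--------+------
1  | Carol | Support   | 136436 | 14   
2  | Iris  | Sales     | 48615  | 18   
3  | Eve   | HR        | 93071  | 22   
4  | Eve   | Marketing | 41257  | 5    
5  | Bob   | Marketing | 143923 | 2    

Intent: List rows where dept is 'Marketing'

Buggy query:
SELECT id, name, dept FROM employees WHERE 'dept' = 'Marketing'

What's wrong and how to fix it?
Bug: 'dept' in single quotes is a string literal, not the column; the comparison is literal-vs-literal and never true

Fix: Remove the quotes around the column name (or use double quotes for an identifier)

Corrected query:
SELECT id, name, dept FROM employees WHERE dept = 'Marketing'

Result:
id | name | dept     
---+------+----------
4  | Eve  | Marketing
5  | Bob  | Marketing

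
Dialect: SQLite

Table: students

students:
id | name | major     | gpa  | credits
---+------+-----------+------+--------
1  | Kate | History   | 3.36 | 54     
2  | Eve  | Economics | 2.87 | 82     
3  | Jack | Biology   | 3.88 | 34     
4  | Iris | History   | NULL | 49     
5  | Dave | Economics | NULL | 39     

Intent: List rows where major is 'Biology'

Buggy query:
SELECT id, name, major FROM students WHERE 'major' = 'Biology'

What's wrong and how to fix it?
Bug: 'major' in single quotes is a string literal, not the column; the comparison is literal-vs-literal and never true

Fix: Reference the column as major without single quotes

Corrected query:
SELECT id, name, major FROM students WHERE major = 'Biology'

Result:
id | name | major  
---+------+--------
3  | Jack | Biology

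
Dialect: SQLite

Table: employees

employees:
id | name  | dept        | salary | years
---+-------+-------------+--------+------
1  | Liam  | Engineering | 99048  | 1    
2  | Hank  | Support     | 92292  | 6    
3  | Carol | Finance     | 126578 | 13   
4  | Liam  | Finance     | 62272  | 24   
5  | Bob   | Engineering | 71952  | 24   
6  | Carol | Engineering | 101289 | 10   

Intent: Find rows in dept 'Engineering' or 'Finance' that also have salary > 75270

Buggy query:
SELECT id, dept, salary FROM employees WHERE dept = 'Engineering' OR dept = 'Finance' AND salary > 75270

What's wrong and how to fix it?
Bug: Without parentheses, AND is evaluated before OR, so the salary filter only applies to the 'Finance' branch

Fix: Group the OR with parentheses (or use IN), then AND the threshold

Corrected query:
SELECT id, dept, salary FROM employees WHERE (dept = 'Engineering' OR dept = 'Finance') AND salary > 75270

Result:
id | dept        | salary
---+-------------+-------
1  | Engineering | 99048 
3  | Finance     | 126578
6  | Engineering | 101289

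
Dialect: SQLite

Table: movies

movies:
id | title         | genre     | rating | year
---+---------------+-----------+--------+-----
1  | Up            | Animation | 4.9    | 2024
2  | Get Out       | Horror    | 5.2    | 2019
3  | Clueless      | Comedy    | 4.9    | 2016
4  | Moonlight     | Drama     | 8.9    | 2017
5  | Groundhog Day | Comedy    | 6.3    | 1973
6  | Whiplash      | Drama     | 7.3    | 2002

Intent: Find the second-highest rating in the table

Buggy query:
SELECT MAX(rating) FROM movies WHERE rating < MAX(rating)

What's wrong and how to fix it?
Bug: The inner MAX is an aggregate inside WHERE, which is not allowed

Fix: Put the inner MAX in a scalar subquery

Corrected query:
SELECT MAX(rating) FROM movies WHERE rating < (SELECT MAX(rating) FROM movies)

Result:
MAX(rating)
-----------
7.3        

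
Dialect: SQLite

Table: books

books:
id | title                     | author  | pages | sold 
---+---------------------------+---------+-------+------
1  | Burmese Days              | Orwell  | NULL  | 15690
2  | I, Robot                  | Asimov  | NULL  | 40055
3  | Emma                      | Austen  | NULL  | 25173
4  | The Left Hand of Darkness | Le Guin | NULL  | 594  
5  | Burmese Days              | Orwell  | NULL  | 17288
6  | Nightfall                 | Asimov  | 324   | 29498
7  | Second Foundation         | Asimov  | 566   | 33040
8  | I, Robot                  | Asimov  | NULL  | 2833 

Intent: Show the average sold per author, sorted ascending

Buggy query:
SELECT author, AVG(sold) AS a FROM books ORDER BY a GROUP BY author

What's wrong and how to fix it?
Bug: GROUP BY must precede ORDER BY

Fix: Reorder: SELECT … FROM … GROUP BY … ORDER BY …

Corrected query:
SELECT author, AVG(sold) AS a FROM books GROUP BY author ORDER BY a

Result:
author  | a      
--------+--------
Le Guin | 594    
Orwell  | 16489  
Austen  | 25173  
Asimov  | 26356.5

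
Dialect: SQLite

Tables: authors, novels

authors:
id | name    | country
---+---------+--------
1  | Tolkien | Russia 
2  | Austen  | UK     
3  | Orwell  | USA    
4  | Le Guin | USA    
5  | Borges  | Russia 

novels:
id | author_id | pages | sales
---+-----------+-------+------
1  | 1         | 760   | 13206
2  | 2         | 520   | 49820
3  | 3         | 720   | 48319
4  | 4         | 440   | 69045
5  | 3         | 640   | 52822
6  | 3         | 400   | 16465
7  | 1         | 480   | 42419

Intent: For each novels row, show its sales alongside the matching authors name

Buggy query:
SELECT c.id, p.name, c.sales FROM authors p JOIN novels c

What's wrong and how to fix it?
Bug: JOIN with no ON clause produces a cartesian product; every novels row pairs with every authors row

Fix: Add ON c.author_id = p.id to the JOIN

Corrected query:
SELECT c.id, p.name, c.sales FROM authors p JOIN novels c ON c.author_id = p.id

Result:
id | name    | sales
---+---------+------
1  | Tolkien | 13206
2  | Austen  | 49820
3  | Orwell  | 48319
4  | Le Guin | 69045
5  | Orwell  | 52822
6  | Orwell  | 16465
7  | Tolkien | 42419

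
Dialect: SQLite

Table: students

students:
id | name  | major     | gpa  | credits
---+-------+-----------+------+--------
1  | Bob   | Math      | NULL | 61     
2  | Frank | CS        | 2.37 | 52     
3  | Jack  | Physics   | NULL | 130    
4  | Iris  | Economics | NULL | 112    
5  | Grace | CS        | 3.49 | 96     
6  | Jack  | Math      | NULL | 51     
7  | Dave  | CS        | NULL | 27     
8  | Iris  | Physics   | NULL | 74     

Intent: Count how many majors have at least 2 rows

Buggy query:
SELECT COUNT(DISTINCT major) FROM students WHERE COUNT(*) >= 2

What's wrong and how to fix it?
Bug: COUNT(*) cannot appear in WHERE; the per-group count doesn't exist yet

Fix: Group first with HAVING COUNT(*) >= 2, then COUNT the resulting groups

Corrected query:
SELECT COUNT(*) FROM (SELECT major FROM students GROUP BY major HAVING COUNT(*) >= 2)

Result:
COUNT(*)
--------
3       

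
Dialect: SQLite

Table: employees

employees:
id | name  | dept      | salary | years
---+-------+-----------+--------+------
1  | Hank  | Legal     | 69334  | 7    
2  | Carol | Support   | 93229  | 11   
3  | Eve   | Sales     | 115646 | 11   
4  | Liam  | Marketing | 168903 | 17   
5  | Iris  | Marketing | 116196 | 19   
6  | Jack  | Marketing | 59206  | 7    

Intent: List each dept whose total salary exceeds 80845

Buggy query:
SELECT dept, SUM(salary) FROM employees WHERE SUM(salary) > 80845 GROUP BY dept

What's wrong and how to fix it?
Bug: Aggregate functions cannot appear in a WHERE clause

Fix: Move the aggregate condition to a HAVING clause

Corrected query:
SELECT dept, SUM(salary) FROM employees GROUP BY dept HAVING SUM(salary) > 80845

Result:
dept      | SUM(salary)
----------+------------
Marketing | 344305     
Sales     | 115646     
Support   | 93229      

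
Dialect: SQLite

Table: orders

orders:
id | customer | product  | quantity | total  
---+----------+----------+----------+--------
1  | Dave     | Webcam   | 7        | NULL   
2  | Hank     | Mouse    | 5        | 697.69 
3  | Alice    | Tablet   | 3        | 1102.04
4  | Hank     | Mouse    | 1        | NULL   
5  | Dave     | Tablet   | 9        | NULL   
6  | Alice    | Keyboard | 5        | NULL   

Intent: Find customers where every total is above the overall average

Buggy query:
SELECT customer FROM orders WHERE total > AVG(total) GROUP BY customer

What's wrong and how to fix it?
Bug: WHERE evaluates per row before aggregation, so AVG() is unavailable

Fix: Use a subquery for AVG and a HAVING MIN(...) filter so the condition holds for every row in the group

Corrected query:
SELECT customer FROM orders GROUP BY customer HAVING MIN(total) > (SELECT AVG(total) FROM orders)

Result:
customer
--------
Alice   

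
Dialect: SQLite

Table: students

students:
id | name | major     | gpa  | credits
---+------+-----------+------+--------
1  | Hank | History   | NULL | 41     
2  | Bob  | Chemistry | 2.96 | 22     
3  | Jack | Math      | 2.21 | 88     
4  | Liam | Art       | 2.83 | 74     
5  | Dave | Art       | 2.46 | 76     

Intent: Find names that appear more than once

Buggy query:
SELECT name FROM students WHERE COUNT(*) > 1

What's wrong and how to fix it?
Bug: WHERE can't reference COUNT(*); aggregates are computed after WHERE

Fix: Group first, then use HAVING for the count condition

Corrected query:
SELECT name FROM students GROUP BY name HAVING COUNT(*) > 1

Result:
(no rows)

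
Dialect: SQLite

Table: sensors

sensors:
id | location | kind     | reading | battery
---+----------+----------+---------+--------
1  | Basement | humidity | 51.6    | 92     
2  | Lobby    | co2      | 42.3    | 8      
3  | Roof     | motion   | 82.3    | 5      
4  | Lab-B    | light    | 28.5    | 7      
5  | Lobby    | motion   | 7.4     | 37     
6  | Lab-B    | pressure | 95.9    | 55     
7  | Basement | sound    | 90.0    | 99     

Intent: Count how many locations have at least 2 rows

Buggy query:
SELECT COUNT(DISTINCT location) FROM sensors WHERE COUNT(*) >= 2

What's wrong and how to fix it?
Bug: WHERE filters individual rows, not groups, so a group-level COUNT is invalid there

Fix: Group first with HAVING COUNT(*) >= 2, then COUNT the resulting groups

Corrected query:
SELECT COUNT(*) FROM (SELECT location FROM sensors GROUP BY location HAVING COUNT(*) >= 2)

Result:
COUNT(*)
--------
3       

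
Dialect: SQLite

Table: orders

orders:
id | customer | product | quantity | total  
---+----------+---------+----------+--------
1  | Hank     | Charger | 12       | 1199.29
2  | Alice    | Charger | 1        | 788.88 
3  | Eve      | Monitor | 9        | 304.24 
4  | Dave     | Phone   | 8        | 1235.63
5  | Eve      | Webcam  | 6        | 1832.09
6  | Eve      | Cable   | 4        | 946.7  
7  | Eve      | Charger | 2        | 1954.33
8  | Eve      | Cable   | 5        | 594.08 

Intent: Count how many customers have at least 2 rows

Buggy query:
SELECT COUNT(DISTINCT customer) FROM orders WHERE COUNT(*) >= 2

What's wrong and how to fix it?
Bug: WHERE filters individual rows, not groups, so a group-level COUNT is invalid there

Fix: Use a subquery that GROUPs and filters with HAVING, then count its rows

Corrected query:
SELECT COUNT(*) FROM (SELECT customer FROM orders GROUP BY customer HAVING COUNT(*) >= 2)

Result:
COUNT(*)
--------
1       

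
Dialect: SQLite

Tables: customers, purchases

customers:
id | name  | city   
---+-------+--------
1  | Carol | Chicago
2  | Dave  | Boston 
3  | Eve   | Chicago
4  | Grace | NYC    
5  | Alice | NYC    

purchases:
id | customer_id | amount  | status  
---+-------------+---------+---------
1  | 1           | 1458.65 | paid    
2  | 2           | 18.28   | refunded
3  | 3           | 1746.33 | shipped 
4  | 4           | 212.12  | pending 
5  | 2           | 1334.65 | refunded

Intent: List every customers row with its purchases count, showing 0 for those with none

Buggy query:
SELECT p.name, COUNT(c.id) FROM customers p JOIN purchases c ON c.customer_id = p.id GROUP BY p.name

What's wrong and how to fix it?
Bug: An inner join excludes parents with zero children

Fix: Use LEFT JOIN so parents without children still appear (COUNT(c.id) gives 0)

Corrected query:
SELECT p.name, COUNT(c.id) FROM customers p LEFT JOIN purchases c ON c.customer_id = p.id GROUP BY p.name

Result:
name  | COUNT(c.id)
------+------------
Alice | 0          
Carol | 1          
Dave  | 2          
Eve   | 1          
Grace | 1          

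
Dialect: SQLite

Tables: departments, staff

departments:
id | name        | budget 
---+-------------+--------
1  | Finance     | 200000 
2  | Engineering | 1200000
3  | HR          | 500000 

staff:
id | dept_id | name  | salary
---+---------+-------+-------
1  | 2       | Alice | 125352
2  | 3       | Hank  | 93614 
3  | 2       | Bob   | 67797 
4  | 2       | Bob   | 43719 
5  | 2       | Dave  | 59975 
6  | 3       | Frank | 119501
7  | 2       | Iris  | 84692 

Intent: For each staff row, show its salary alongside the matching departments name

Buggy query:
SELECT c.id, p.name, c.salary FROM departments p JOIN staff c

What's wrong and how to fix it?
Bug: Missing join condition: each staff row is matched to all departments rows instead of just its own

Fix: Add ON c.dept_id = p.id to the JOIN

Corrected query:
SELECT c.id, p.name, c.salary FROM departments p JOIN staff c ON c.dept_id = p.id

Result:
id | name        | salary
---+-------------+-------
1  | Engineering | 125352
2  | HR          | 93614 
3  | Engineering | 67797 
4  | Engineering | 43719 
5  | Engineering | 59975 
6  | HR          | 119501
7  | Engineering | 84692 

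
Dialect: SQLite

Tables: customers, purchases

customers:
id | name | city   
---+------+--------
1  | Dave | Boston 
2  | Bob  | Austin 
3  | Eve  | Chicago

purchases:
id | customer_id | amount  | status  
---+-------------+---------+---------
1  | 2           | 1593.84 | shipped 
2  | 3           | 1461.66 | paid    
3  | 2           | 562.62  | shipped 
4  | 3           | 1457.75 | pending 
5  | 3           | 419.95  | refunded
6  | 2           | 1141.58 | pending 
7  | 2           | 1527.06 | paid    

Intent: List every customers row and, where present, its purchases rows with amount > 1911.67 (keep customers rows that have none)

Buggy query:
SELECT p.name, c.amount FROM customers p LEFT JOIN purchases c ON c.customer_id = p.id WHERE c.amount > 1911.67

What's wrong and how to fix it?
Bug: A WHERE condition on the right-hand table after LEFT JOIN drops unmatched parents

Fix: Put 'c.amount > 1911.67' in the JOIN's ON clause instead of WHERE

Corrected query:
SELECT p.name, c.amount FROM customers p LEFT JOIN purchases c ON c.customer_id = p.id AND c.amount > 1911.67

Result:
name | amount
-----+-------
Dave | NULL  
Bob  | NULL  
Eve  | NULL  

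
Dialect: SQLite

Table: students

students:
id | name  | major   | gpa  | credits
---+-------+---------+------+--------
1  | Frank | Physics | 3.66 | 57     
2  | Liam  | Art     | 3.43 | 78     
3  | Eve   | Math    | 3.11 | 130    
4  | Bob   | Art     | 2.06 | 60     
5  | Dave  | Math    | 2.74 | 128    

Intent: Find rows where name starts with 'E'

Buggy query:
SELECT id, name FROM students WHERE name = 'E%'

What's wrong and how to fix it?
Bug: '=' compares the literal string including the % character; pattern matching needs LIKE

Fix: Use LIKE for wildcard pattern matching

Corrected query:
SELECT id, name FROM students WHERE name LIKE 'E%'

Result:
id | name
---+-----
3  | Eve 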